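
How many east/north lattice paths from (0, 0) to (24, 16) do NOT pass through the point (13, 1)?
Number of paths = 62743935410

Total paths from (0, 0) to (24, 16): C(40, 24) = 62852101650. Paths through (13, 1): (paths (0, 0) → (13, 1)) × (paths (13, 1) → (24, 16)) = C(14, 13) · C(26, 11) = 14 · 7726160 = 108166240. Avoidance count = 62852101650 − 108166240 = 62743935410.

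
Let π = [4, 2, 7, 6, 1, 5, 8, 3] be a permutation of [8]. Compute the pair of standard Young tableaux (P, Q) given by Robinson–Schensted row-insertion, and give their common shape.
P = [1, 3, 8] / [2, 5] / [4, 6] / [7];  Q = [1, 3, 7] / [2, 4] / [5, 6] / [8];  common shape = (3, 2, 2, 1)

Row-insert the values π_1, π_2, … into P one at a time, bumping the leftmost entry strictly greater than the inserted value down to the next row. The recording tableau Q records, in position (i, j), the step at which that cell was added to P.
  Insert 4 (step 1): P = [4];  Q = [1]
  Insert 2 (step 2): P = [2] / [4];  Q = [1] / [2]
  Insert 7 (step 3): P = [2, 7] / [4];  Q = [1, 3] / [2]
  Insert 6 (step 4): P = [2, 6] / [4, 7];  Q = [1, 3] / [2, 4]
  Insert 1 (step 5): P = [1, 6] / [2, 7] / [4];  Q = [1, 3] / [2, 4] / [5]
  Insert 5 (step 6): P = [1, 5] / [2, 6] / [4, 7];  Q = [1, 3] / [2, 4] / [5, 6]
  Insert 8 (step 7): P = [1, 5, 8] / [2, 6] / [4, 7];  Q = [1, 3, 7] / [2, 4] / [5, 6]
  Insert 3 (step 8): P = [1, 3, 8] / [2, 5] / [4, 6] / [7];  Q = [1, 3, 7] / [2, 4] / [5, 6] / [8]
Final shape: (3, 2, 2, 1).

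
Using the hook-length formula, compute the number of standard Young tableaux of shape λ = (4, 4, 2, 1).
# SYT of shape (4, 4, 2, 1) = 1320

Hook-length formula: f^λ = n! / Π hook(c), product over all cells c of the Young diagram. For λ = (4, 4, 2, 1), n = 11 boxes. Hook lengths by row (left-to-right, top-to-bottom): [7, 5, 3, 2]; [6, 4, 2, 1]; [3, 1]; [1]. Product of hooks = 30240. So f^λ = 11! / 30240 = 39916800 / 30240 = 1320.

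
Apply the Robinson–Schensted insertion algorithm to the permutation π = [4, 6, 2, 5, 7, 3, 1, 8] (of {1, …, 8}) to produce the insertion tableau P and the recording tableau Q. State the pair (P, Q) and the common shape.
P = [1, 3, 7, 8] / [2, 5] / [4] / [6];  Q = [1, 2, 5, 8] / [3, 4] / [6] / [7];  common shape = (4, 2, 1, 1)

Row-insert the values π_1, π_2, … into P one at a time, bumping the leftmost entry strictly greater than the inserted value down to the next row. The recording tableau Q records, in position (i, j), the step at which that cell was added to P.
  Insert 4 (step 1): P = [4];  Q = [1]
  Insert 6 (step 2): P = [4, 6];  Q = [1, 2]
  Insert 2 (step 3): P = [2, 6] / [4];  Q = [1, 2] / [3]
  Insert 5 (step 4): P = [2, 5] / [4, 6];  Q = [1, 2] / [3, 4]
  Insert 7 (step 5): P = [2, 5, 7] / [4, 6];  Q = [1, 2, 5] / [3, 4]
  Insert 3 (step 6): P = [2, 3, 7] / [4, 5] / [6];  Q = [1, 2, 5] / [3, 4] / [6]
  Insert 1 (step 7): P = [1, 3, 7] / [2, 5] / [4] / [6];  Q = [1, 2, 5] / [3, 4] / [6] / [7]
  Insert 8 (step 8): P = [1, 3, 7, 8] / [2, 5] / [4] / [6];  Q = [1, 2, 5, 8] / [3, 4] / [6] / [7]
Final shape: (4, 2, 1, 1).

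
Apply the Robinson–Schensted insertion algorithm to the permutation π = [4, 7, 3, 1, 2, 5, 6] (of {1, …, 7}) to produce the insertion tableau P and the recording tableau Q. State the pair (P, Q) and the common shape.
P = [1, 2, 5, 6] / [3, 7] / [4];  Q = [1, 2, 6, 7] / [3, 5] / [4];  common shape = (4, 2, 1)

Row-insert the values π_1, π_2, … into P one at a time, bumping the leftmost entry strictly greater than the inserted value down to the next row. The recording tableau Q records, in position (i, j), the step at which that cell was added to P.
  Insert 4 (step 1): P = [4];  Q = [1]
  Insert 7 (step 2): P = [4, 7];  Q = [1, 2]
  Insert 3 (step 3): P = [3, 7] / [4];  Q = [1, 2] / [3]
  Insert 1 (step 4): P = [1, 7] / [3] / [4];  Q = [1, 2] / [3] / [4]
  Insert 2 (step 5): P = [1, 2] / [3, 7] / [4];  Q = [1, 2] / [3, 5] / [4]
  Insert 5 (step 6): P = [1, 2, 5] / [3, 7] / [4];  Q = [1, 2, 6] / [3, 5] / [4]
  Insert 6 (step 7): P = [1, 2, 5, 6] / [3, 7] / [4];  Q = [1, 2, 6, 7] / [3, 5] / [4]
Final shape: (4, 2, 1).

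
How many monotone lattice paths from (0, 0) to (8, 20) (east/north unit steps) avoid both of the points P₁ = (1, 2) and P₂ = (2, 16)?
Number of paths = 1643325

Inclusion–exclusion. Total paths: C(28, 8) = 3108105. Through P₁: C(3, 1)·C(25, 7) = 1442100. Through P₂: C(18, 2)·C(10, 6) = 32130. Since P₁ is strictly southwest of P₂, a monotone path through both must visit P₁ then P₂; paths through both = C(3, 1)·C(15, 1)·C(10, 6) = 9450. Avoid both = 3108105 − 1442100 − 32130 + 9450 = 1643325.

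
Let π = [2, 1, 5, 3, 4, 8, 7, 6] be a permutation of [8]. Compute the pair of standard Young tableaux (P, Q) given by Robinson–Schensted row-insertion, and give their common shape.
P = [1, 3, 4, 6] / [2, 5, 7] / [8];  Q = [1, 3, 5, 6] / [2, 4, 7] / [8];  common shape = (4, 3, 1)

Row-insert the values π_1, π_2, … into P one at a time, bumping the leftmost entry strictly greater than the inserted value down to the next row. The recording tableau Q records, in position (i, j), the step at which that cell was added to P.
  Insert 2 (step 1): P = [2];  Q = [1]
  Insert 1 (step 2): P = [1] / [2];  Q = [1] / [2]
  Insert 5 (step 3): P = [1, 5] / [2];  Q = [1, 3] / [2]
  Insert 3 (step 4): P = [1, 3] / [2, 5];  Q = [1, 3] / [2, 4]
  Insert 4 (step 5): P = [1, 3, 4] / [2, 5];  Q = [1, 3, 5] / [2, 4]
  Insert 8 (step 6): P = [1, 3, 4, 8] / [2, 5];  Q = [1, 3, 5, 6] / [2, 4]
  Insert 7 (step 7): P = [1, 3, 4, 7] / [2, 5, 8];  Q = [1, 3, 5, 6] / [2, 4, 7]
  Insert 6 (step 8): P = [1, 3, 4, 6] / [2, 5, 7] / [8];  Q = [1, 3, 5, 6] / [2, 4, 7] / [8]
Final shape: (4, 3, 1).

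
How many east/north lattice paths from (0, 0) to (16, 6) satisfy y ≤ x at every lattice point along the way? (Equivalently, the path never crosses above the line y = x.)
Number of paths = 48279

By the reflection principle (André's argument), the number of monotone paths to (16, 6) with n ≤ m that never go above y = x is C(22, 16) − C(22, 17) = 74613 − 26334 = 48279.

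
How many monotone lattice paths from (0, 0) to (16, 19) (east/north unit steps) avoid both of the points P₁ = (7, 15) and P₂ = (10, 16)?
Number of paths = 3549107034

Inclusion–exclusion. Total paths: C(35, 16) = 4059928950. Through P₁: C(22, 7)·C(13, 9) = 121938960. Through P₂: C(26, 10)·C(9, 6) = 446185740. Since P₁ is strictly southwest of P₂, a monotone path through both must visit P₁ then P₂; paths through both = C(22, 7)·C(4, 3)·C(9, 6) = 57302784. Avoid both = 4059928950 − 121938960 − 446185740 + 57302784 = 3549107034.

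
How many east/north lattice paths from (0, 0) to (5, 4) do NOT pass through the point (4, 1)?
Number of paths = 106

Total paths from (0, 0) to (5, 4): C(9, 5) = 126. Paths through (4, 1): (paths (0, 0) → (4, 1)) × (paths (4, 1) → (5, 4)) = C(5, 4) · C(4, 1) = 5 · 4 = 20. Avoidance count = 126 − 20 = 106.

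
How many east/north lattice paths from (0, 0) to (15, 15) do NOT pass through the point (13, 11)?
Number of paths = 117675360

Total paths from (0, 0) to (15, 15): C(30, 15) = 155117520. Paths through (13, 11): (paths (0, 0) → (13, 11)) × (paths (13, 11) → (15, 15)) = C(24, 13) · C(6, 2) = 2496144 · 15 = 37442160. Avoidance count = 155117520 − 37442160 = 117675360.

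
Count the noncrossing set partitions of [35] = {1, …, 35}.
C_35 = 3116285494907301262

These noncrossing partitions are counted by the Catalan number C_n = (1/(n + 1)) · C(2n, n). For n = 35: C_35 = (1/36) · C(70, 35) = 112186277816662845432/36 = 3116285494907301262.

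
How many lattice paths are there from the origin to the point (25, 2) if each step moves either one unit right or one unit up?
Number of paths = 351

A monotone lattice path from (0, 0) to (25, 2) consists of 25 east steps and 2 north steps in some order, so it is determined by which 25 of the 27 steps are east. The count is C(27, 25) = 351.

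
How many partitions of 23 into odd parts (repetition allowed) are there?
p_odd(23) = 104

Enumerate partitions using only odd parts via the recurrence o(n, m) = o(n, m−2) + o(n−m, m) over odd m, starting from the largest odd part ≤ n. This gives p_odd(23) = 104. (Euler's theorem: equals the count of distinct-part partitions.)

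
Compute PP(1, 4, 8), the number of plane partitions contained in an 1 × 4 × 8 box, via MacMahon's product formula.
PP(1, 4, 8) = 495

Evaluate the triple product over i = 1..1, j = 1..4, k = 1..8. The factors are (2/1) · (3/2) · (4/3) · (5/4) · (6/5) · (7/6) · (8/7) · (9/8) · … (32 factors total). The numerators and denominators telescope so the product is an integer; carrying out the multiplication exactly gives PP(1, 4, 8) = 495.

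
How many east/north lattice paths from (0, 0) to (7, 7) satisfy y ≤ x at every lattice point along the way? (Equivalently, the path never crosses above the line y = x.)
Number of paths = 429

By the reflection principle (André's argument), the number of monotone paths to (7, 7) with n ≤ m that never go above y = x is C(14, 7) − C(14, 8) = 3432 − 3003 = 429.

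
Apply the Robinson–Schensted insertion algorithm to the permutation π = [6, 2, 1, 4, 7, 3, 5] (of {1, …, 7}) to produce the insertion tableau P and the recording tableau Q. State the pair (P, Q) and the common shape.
P = [1, 3, 5] / [2, 4, 7] / [6];  Q = [1, 4, 5] / [2, 6, 7] / [3];  common shape = (3, 3, 1)

Row-insert the values π_1, π_2, … into P one at a time, bumping the leftmost entry strictly greater than the inserted value down to the next row. The recording tableau Q records, in position (i, j), the step at which that cell was added to P.
  Insert 6 (step 1): P = [6];  Q = [1]
  Insert 2 (step 2): P = [2] / [6];  Q = [1] / [2]
  Insert 1 (step 3): P = [1] / [2] / [6];  Q = [1] / [2] / [3]
  Insert 4 (step 4): P = [1, 4] / [2] / [6];  Q = [1, 4] / [2] / [3]
  Insert 7 (step 5): P = [1, 4, 7] / [2] / [6];  Q = [1, 4, 5] / [2] / [3]
  Insert 3 (step 6): P = [1, 3, 7] / [2, 4] / [6];  Q = [1, 4, 5] / [2, 6] / [3]
  Insert 5 (step 7): P = [1, 3, 5] / [2, 4, 7] / [6];  Q = [1, 4, 5] / [2, 6, 7] / [3]
Final shape: (3, 3, 1).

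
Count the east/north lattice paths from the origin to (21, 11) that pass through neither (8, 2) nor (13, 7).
Number of paths = 73881480

Inclusion–exclusion. Total paths: C(32, 21) = 129024480. Through P₁: C(10, 8)·C(22, 13) = 22383900. Through P₂: C(20, 13)·C(12, 8) = 38372400. Since P₁ is strictly southwest of P₂, a monotone path through both must visit P₁ then P₂; paths through both = C(10, 8)·C(10, 5)·C(12, 8) = 5613300. Avoid both = 129024480 − 22383900 − 38372400 + 5613300 = 73881480.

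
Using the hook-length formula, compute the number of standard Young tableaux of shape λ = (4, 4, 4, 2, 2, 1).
# SYT of shape (4, 4, 4, 2, 2, 1) = 972400

Hook-length formula: f^λ = n! / Π hook(c), product over all cells c of the Young diagram. For λ = (4, 4, 4, 2, 2, 1), n = 17 boxes. Hook lengths by row (left-to-right, top-to-bottom): [9, 7, 4, 3]; [8, 6, 3, 2]; [7, 5, 2, 1]; [4, 2]; [3, 1]; [1]. Product of hooks = 365783040. So f^λ = 17! / 365783040 = 355687428096000 / 365783040 = 972400.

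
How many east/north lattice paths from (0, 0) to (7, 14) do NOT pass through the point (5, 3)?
Number of paths = 111912

Total paths from (0, 0) to (7, 14): C(21, 7) = 116280. Paths through (5, 3): (paths (0, 0) → (5, 3)) × (paths (5, 3) → (7, 14)) = C(8, 5) · C(13, 2) = 56 · 78 = 4368. Avoidance count = 116280 − 4368 = 111912.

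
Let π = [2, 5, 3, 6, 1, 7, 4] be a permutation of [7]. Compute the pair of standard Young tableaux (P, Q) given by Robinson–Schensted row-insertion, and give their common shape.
P = [1, 3, 4, 7] / [2, 6] / [5];  Q = [1, 2, 4, 6] / [3, 7] / [5];  common shape = (4, 2, 1)

Row-insert the values π_1, π_2, … into P one at a time, bumping the leftmost entry strictly greater than the inserted value down to the next row. The recording tableau Q records, in position (i, j), the step at which that cell was added to P.
  Insert 2 (step 1): P = [2];  Q = [1]
  Insert 5 (step 2): P = [2, 5];  Q = [1, 2]
  Insert 3 (step 3): P = [2, 3] / [5];  Q = [1, 2] / [3]
  Insert 6 (step 4): P = [2, 3, 6] / [5];  Q = [1, 2, 4] / [3]
  Insert 1 (step 5): P = [1, 3, 6] / [2] / [5];  Q = [1, 2, 4] / [3] / [5]
  Insert 7 (step 6): P = [1, 3, 6, 7] / [2] / [5];  Q = [1, 2, 4, 6] / [3] / [5]
  Insert 4 (step 7): P = [1, 3, 4, 7] / [2, 6] / [5];  Q = [1, 2, 4, 6] / [3, 7] / [5]
Final shape: (4, 2, 1).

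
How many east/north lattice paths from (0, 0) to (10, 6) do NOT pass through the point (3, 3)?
Number of paths = 5608

Total paths from (0, 0) to (10, 6): C(16, 10) = 8008. Paths through (3, 3): (paths (0, 0) → (3, 3)) × (paths (3, 3) → (10, 6)) = C(6, 3) · C(10, 7) = 20 · 120 = 2400. Avoidance count = 8008 − 2400 = 5608.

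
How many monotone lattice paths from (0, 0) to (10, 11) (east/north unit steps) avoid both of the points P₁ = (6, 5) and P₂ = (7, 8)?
Number of paths = 163956

Inclusion–exclusion. Total paths: C(21, 10) = 352716. Through P₁: C(11, 6)·C(10, 4) = 97020. Through P₂: C(15, 7)·C(6, 3) = 128700. Since P₁ is strictly southwest of P₂, a monotone path through both must visit P₁ then P₂; paths through both = C(11, 6)·C(4, 1)·C(6, 3) = 36960. Avoid both = 352716 − 97020 − 128700 + 36960 = 163956.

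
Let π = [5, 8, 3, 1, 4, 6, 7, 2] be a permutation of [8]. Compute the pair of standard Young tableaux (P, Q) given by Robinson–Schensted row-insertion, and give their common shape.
P = [1, 2, 6, 7] / [3, 4] / [5, 8];  Q = [1, 2, 6, 7] / [3, 5] / [4, 8];  common shape = (4, 2, 2)

Row-insert the values π_1, π_2, … into P one at a time, bumping the leftmost entry strictly greater than the inserted value down to the next row. The recording tableau Q records, in position (i, j), the step at which that cell was added to P.
  Insert 5 (step 1): P = [5];  Q = [1]
  Insert 8 (step 2): P = [5, 8];  Q = [1, 2]
  Insert 3 (step 3): P = [3, 8] / [5];  Q = [1, 2] / [3]
  Insert 1 (step 4): P = [1, 8] / [3] / [5];  Q = [1, 2] / [3] / [4]
  Insert 4 (step 5): P = [1, 4] / [3, 8] / [5];  Q = [1, 2] / [3, 5] / [4]
  Insert 6 (step 6): P = [1, 4, 6] / [3, 8] / [5];  Q = [1, 2, 6] / [3, 5] / [4]
  Insert 7 (step 7): P = [1, 4, 6, 7] / [3, 8] / [5];  Q = [1, 2, 6, 7] / [3, 5] / [4]
  Insert 2 (step 8): P = [1, 2, 6, 7] / [3, 4] / [5, 8];  Q = [1, 2, 6, 7] / [3, 5] / [4, 8]
Final shape: (4, 2, 2).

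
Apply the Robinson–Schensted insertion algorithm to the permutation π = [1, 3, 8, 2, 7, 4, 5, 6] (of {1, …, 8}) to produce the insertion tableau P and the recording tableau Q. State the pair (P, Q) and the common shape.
P = [1, 2, 4, 5, 6] / [3, 7] / [8];  Q = [1, 2, 3, 7, 8] / [4, 5] / [6];  common shape = (5, 2, 1)

Row-insert the values π_1, π_2, … into P one at a time, bumping the leftmost entry strictly greater than the inserted value down to the next row. The recording tableau Q records, in position (i, j), the step at which that cell was added to P.
  Insert 1 (step 1): P = [1];  Q = [1]
  Insert 3 (step 2): P = [1, 3];  Q = [1, 2]
  Insert 8 (step 3): P = [1, 3, 8];  Q = [1, 2, 3]
  Insert 2 (step 4): P = [1, 2, 8] / [3];  Q = [1, 2, 3] / [4]
  Insert 7 (step 5): P = [1, 2, 7] / [3, 8];  Q = [1, 2, 3] / [4, 5]
  Insert 4 (step 6): P = [1, 2, 4] / [3, 7] / [8];  Q = [1, 2, 3] / [4, 5] / [6]
  Insert 5 (step 7): P = [1, 2, 4, 5] / [3, 7] / [8];  Q = [1, 2, 3, 7] / [4, 5] / [6]
  Insert 6 (step 8): P = [1, 2, 4, 5, 6] / [3, 7] / [8];  Q = [1, 2, 3, 7, 8] / [4, 5] / [6]
Final shape: (5, 2, 1).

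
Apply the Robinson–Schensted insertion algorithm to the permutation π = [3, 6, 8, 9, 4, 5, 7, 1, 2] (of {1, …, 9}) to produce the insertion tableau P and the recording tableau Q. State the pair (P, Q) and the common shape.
P = [1, 2, 5, 7] / [3, 4, 9] / [6, 8];  Q = [1, 2, 3, 4] / [5, 6, 7] / [8, 9];  common shape = (4, 3, 2)

Row-insert the values π_1, π_2, … into P one at a time, bumping the leftmost entry strictly greater than the inserted value down to the next row. The recording tableau Q records, in position (i, j), the step at which that cell was added to P.
  Insert 3 (step 1): P = [3];  Q = [1]
  Insert 6 (step 2): P = [3, 6];  Q = [1, 2]
  Insert 8 (step 3): P = [3, 6, 8];  Q = [1, 2, 3]
  Insert 9 (step 4): P = [3, 6, 8, 9];  Q = [1, 2, 3, 4]
  Insert 4 (step 5): P = [3, 4, 8, 9] / [6];  Q = [1, 2, 3, 4] / [5]
  Insert 5 (step 6): P = [3, 4, 5, 9] / [6, 8];  Q = [1, 2, 3, 4] / [5, 6]
  Insert 7 (step 7): P = [3, 4, 5, 7] / [6, 8, 9];  Q = [1, 2, 3, 4] / [5, 6, 7]
  Insert 1 (step 8): P = [1, 4, 5, 7] / [3, 8, 9] / [6];  Q = [1, 2, 3, 4] / [5, 6, 7] / [8]
  Insert 2 (step 9): P = [1, 2, 5, 7] / [3, 4, 9] / [6, 8];  Q = [1, 2, 3, 4] / [5, 6, 7] / [8, 9]
Final shape: (4, 3, 2).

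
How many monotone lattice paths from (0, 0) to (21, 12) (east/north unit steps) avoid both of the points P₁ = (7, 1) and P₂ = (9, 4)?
Number of paths = 239167170

Inclusion–exclusion. Total paths: C(33, 21) = 354817320. Through P₁: C(8, 7)·C(25, 14) = 35659200. Through P₂: C(13, 9)·C(20, 12) = 90068550. Since P₁ is strictly southwest of P₂, a monotone path through both must visit P₁ then P₂; paths through both = C(8, 7)·C(5, 2)·C(20, 12) = 10077600. Avoid both = 354817320 − 35659200 − 90068550 + 10077600 = 239167170.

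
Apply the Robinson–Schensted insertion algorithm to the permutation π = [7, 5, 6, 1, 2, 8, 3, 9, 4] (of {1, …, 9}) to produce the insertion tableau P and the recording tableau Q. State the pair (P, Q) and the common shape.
P = [1, 2, 3, 4] / [5, 6, 8, 9] / [7];  Q = [1, 3, 6, 8] / [2, 5, 7, 9] / [4];  common shape = (4, 4, 1)

Row-insert the values π_1, π_2, … into P one at a time, bumping the leftmost entry strictly greater than the inserted value down to the next row. The recording tableau Q records, in position (i, j), the step at which that cell was added to P.
  Insert 7 (step 1): P = [7];  Q = [1]
  Insert 5 (step 2): P = [5] / [7];  Q = [1] / [2]
  Insert 6 (step 3): P = [5, 6] / [7];  Q = [1, 3] / [2]
  Insert 1 (step 4): P = [1, 6] / [5] / [7];  Q = [1, 3] / [2] / [4]
  Insert 2 (step 5): P = [1, 2] / [5, 6] / [7];  Q = [1, 3] / [2, 5] / [4]
  Insert 8 (step 6): P = [1, 2, 8] / [5, 6] / [7];  Q = [1, 3, 6] / [2, 5] / [4]
  Insert 3 (step 7): P = [1, 2, 3] / [5, 6, 8] / [7];  Q = [1, 3, 6] / [2, 5, 7] / [4]
  Insert 9 (step 8): P = [1, 2, 3, 9] / [5, 6, 8] / [7];  Q = [1, 3, 6, 8] / [2, 5, 7] / [4]
  Insert 4 (step 9): P = [1, 2, 3, 4] / [5, 6, 8, 9] / [7];  Q = [1, 3, 6, 8] / [2, 5, 7, 9] / [4]
Final shape: (4, 4, 1).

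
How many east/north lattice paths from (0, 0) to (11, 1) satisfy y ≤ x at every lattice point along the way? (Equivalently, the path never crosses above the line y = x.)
Number of paths = 11

By the reflection principle (André's argument), the number of monotone paths to (11, 1) with n ≤ m that never go above y = x is C(12, 11) − C(12, 12) = 12 − 1 = 11.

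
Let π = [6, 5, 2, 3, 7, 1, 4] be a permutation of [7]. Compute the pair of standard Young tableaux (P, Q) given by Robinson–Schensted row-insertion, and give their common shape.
P = [1, 3, 4] / [2, 7] / [5] / [6];  Q = [1, 4, 5] / [2, 7] / [3] / [6];  common shape = (3, 2, 1, 1)

Row-insert the values π_1, π_2, … into P one at a time, bumping the leftmost entry strictly greater than the inserted value down to the next row. The recording tableau Q records, in position (i, j), the step at which that cell was added to P.
  Insert 6 (step 1): P = [6];  Q = [1]
  Insert 5 (step 2): P = [5] / [6];  Q = [1] / [2]
  Insert 2 (step 3): P = [2] / [5] / [6];  Q = [1] / [2] / [3]
  Insert 3 (step 4): P = [2, 3] / [5] / [6];  Q = [1, 4] / [2] / [3]
  Insert 7 (step 5): P = [2, 3, 7] / [5] / [6];  Q = [1, 4, 5] / [2] / [3]
  Insert 1 (step 6): P = [1, 3, 7] / [2] / [5] / [6];  Q = [1, 4, 5] / [2] / [3] / [6]
  Insert 4 (step 7): P = [1, 3, 4] / [2, 7] / [5] / [6];  Q = [1, 4, 5] / [2, 7] / [3] / [6]
Final shape: (3, 2, 1, 1).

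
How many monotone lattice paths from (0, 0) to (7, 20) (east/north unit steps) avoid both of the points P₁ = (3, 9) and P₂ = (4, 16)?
Number of paths = 479755

Inclusion–exclusion. Total paths: C(27, 7) = 888030. Through P₁: C(12, 3)·C(15, 4) = 300300. Through P₂: C(20, 4)·C(7, 3) = 169575. Since P₁ is strictly southwest of P₂, a monotone path through both must visit P₁ then P₂; paths through both = C(12, 3)·C(8, 1)·C(7, 3) = 61600. Avoid both = 888030 − 300300 − 169575 + 61600 = 479755.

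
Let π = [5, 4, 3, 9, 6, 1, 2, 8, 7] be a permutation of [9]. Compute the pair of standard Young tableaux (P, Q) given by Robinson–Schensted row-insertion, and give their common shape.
P = [1, 2, 7] / [3, 6, 8] / [4, 9] / [5];  Q = [1, 4, 8] / [2, 5, 9] / [3, 7] / [6];  common shape = (3, 3, 2, 1)

Row-insert the values π_1, π_2, … into P one at a time, bumping the leftmost entry strictly greater than the inserted value down to the next row. The recording tableau Q records, in position (i, j), the step at which that cell was added to P.
  Insert 5 (step 1): P = [5];  Q = [1]
  Insert 4 (step 2): P = [4] / [5];  Q = [1] / [2]
  Insert 3 (step 3): P = [3] / [4] / [5];  Q = [1] / [2] / [3]
  Insert 9 (step 4): P = [3, 9] / [4] / [5];  Q = [1, 4] / [2] / [3]
  Insert 6 (step 5): P = [3, 6] / [4, 9] / [5];  Q = [1, 4] / [2, 5] / [3]
  Insert 1 (step 6): P = [1, 6] / [3, 9] / [4] / [5];  Q = [1, 4] / [2, 5] / [3] / [6]
  Insert 2 (step 7): P = [1, 2] / [3, 6] / [4, 9] / [5];  Q = [1, 4] / [2, 5] / [3, 7] / [6]
  Insert 8 (step 8): P = [1, 2, 8] / [3, 6] / [4, 9] / [5];  Q = [1, 4, 8] / [2, 5] / [3, 7] / [6]
  Insert 7 (step 9): P = [1, 2, 7] / [3, 6, 8] / [4, 9] / [5];  Q = [1, 4, 8] / [2, 5, 9] / [3, 7] / [6]
Final shape: (3, 3, 2, 1).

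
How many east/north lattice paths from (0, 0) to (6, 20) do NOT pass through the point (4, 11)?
Number of paths = 155155

Total paths from (0, 0) to (6, 20): C(26, 6) = 230230. Paths through (4, 11): (paths (0, 0) → (4, 11)) × (paths (4, 11) → (6, 20)) = C(15, 4) · C(11, 2) = 1365 · 55 = 75075. Avoidance count = 230230 − 75075 = 155155.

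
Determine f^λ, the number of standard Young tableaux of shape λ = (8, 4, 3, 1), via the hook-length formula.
# SYT of shape (8, 4, 3, 1) = 318500

Hook-length formula: f^λ = n! / Π hook(c), product over all cells c of the Young diagram. For λ = (8, 4, 3, 1), n = 16 boxes. Hook lengths by row (left-to-right, top-to-bottom): [11, 9, 8, 6, 4, 3, 2, 1]; [6, 4, 3, 1]; [4, 2, 1]; [1]. Product of hooks = 65691648. So f^λ = 16! / 65691648 = 20922789888000 / 65691648 = 318500.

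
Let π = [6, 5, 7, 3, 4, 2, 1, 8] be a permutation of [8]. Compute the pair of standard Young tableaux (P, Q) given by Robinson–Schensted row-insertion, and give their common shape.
P = [1, 4, 8] / [2, 7] / [3] / [5] / [6];  Q = [1, 3, 8] / [2, 5] / [4] / [6] / [7];  common shape = (3, 2, 1, 1, 1)

Row-insert the values π_1, π_2, … into P one at a time, bumping the leftmost entry strictly greater than the inserted value down to the next row. The recording tableau Q records, in position (i, j), the step at which that cell was added to P.
  Insert 6 (step 1): P = [6];  Q = [1]
  Insert 5 (step 2): P = [5] / [6];  Q = [1] / [2]
  Insert 7 (step 3): P = [5, 7] / [6];  Q = [1, 3] / [2]
  Insert 3 (step 4): P = [3, 7] / [5] / [6];  Q = [1, 3] / [2] / [4]
  Insert 4 (step 5): P = [3, 4] / [5, 7] / [6];  Q = [1, 3] / [2, 5] / [4]
  Insert 2 (step 6): P = [2, 4] / [3, 7] / [5] / [6];  Q = [1, 3] / [2, 5] / [4] / [6]
  Insert 1 (step 7): P = [1, 4] / [2, 7] / [3] / [5] / [6];  Q = [1, 3] / [2, 5] / [4] / [6] / [7]
  Insert 8 (step 8): P = [1, 4, 8] / [2, 7] / [3] / [5] / [6];  Q = [1, 3, 8] / [2, 5] / [4] / [6] / [7]
Final shape: (3, 2, 1, 1, 1).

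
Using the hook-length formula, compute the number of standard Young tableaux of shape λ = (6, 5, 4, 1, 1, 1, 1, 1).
# SYT of shape (6, 5, 4, 1, 1, 1, 1, 1) = 69457920

Hook-length formula: f^λ = n! / Π hook(c), product over all cells c of the Young diagram. For λ = (6, 5, 4, 1, 1, 1, 1, 1), n = 20 boxes. Hook lengths by row (left-to-right, top-to-bottom): [13, 7, 6, 5, 3, 1]; [11, 5, 4, 3, 1]; [9, 3, 2, 1]; [5]; [4]; [3]; [2]; [1]. Product of hooks = 35026992000. So f^λ = 20! / 35026992000 = 2432902008176640000 / 35026992000 = 69457920.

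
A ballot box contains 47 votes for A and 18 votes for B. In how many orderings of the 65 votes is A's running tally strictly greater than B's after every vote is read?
Strict-lead orderings = 2222318615734560

Total orderings of the 65 votes with 47 for A: C(65, 47) = 4981058966301600. By the Bertrand ballot formula (Cycle Lemma / reflection principle), the number of orderings in which A is strictly ahead of B throughout is (p − q)/(p + q) · C(p + q, p) = (47 − 18)/(47 + 18) · 4981058966301600 = 2222318615734560.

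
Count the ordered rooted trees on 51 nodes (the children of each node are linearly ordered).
C_50 = 1978261657756160653623774456

These ordered rooted trees are counted by the Catalan number C_n = (1/(n + 1)) · C(2n, n). For n = 50: C_50 = (1/51) · C(100, 50) = 100891344545564193334812497256/51 = 1978261657756160653623774456.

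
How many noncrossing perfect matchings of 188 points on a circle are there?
C_94 = 239993345518077005168915776623476723006280827488229600

These noncrossing handshakes are counted by the Catalan number C_n = (1/(n + 1)) · C(2n, n). For n = 94: C_94 = (1/95) · C(188, 94) = 22799367824217315491046998779230288685596678611381812000/95 = 239993345518077005168915776623476723006280827488229600.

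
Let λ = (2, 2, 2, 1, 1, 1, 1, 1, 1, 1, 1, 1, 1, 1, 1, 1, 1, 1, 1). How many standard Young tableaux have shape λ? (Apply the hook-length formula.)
# SYT of shape (2, 2, 2, 1, 1, 1, 1, 1, 1, 1, 1, 1, 1, 1, 1, 1, 1, 1, 1) = 1309

Hook-length formula: f^λ = n! / Π hook(c), product over all cells c of the Young diagram. For λ = (2, 2, 2, 1, 1, 1, 1, 1, 1, 1, 1, 1, 1, 1, 1, 1, 1, 1, 1), n = 22 boxes. Hook lengths by row (left-to-right, top-to-bottom): [20, 3]; [19, 2]; [18, 1]; [16]; [15]; [14]; [13]; [12]; [11]; [10]; [9]; [8]; [7]; [6]; [5]; [4]; [3]; [2]; [1]. Product of hooks = 858671297003520000. So f^λ = 22! / 858671297003520000 = 1124000727777607680000 / 858671297003520000 = 1309.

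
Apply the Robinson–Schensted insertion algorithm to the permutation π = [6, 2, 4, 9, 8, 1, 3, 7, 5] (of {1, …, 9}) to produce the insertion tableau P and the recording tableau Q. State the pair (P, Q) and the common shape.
P = [1, 3, 5] / [2, 4, 7] / [6, 8] / [9];  Q = [1, 3, 4] / [2, 5, 8] / [6, 7] / [9];  common shape = (3, 3, 2, 1)

Row-insert the values π_1, π_2, … into P one at a time, bumping the leftmost entry strictly greater than the inserted value down to the next row. The recording tableau Q records, in position (i, j), the step at which that cell was added to P.
  Insert 6 (step 1): P = [6];  Q = [1]
  Insert 2 (step 2): P = [2] / [6];  Q = [1] / [2]
  Insert 4 (step 3): P = [2, 4] / [6];  Q = [1, 3] / [2]
  Insert 9 (step 4): P = [2, 4, 9] / [6];  Q = [1, 3, 4] / [2]
  Insert 8 (step 5): P = [2, 4, 8] / [6, 9];  Q = [1, 3, 4] / [2, 5]
  Insert 1 (step 6): P = [1, 4, 8] / [2, 9] / [6];  Q = [1, 3, 4] / [2, 5] / [6]
  Insert 3 (step 7): P = [1, 3, 8] / [2, 4] / [6, 9];  Q = [1, 3, 4] / [2, 5] / [6, 7]
  Insert 7 (step 8): P = [1, 3, 7] / [2, 4, 8] / [6, 9];  Q = [1, 3, 4] / [2, 5, 8] / [6, 7]
  Insert 5 (step 9): P = [1, 3, 5] / [2, 4, 7] / [6, 8] / [9];  Q = [1, 3, 4] / [2, 5, 8] / [6, 7] / [9]
Final shape: (3, 3, 2, 1).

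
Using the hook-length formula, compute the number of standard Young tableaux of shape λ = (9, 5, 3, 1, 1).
# SYT of shape (9, 5, 3, 1, 1) = 16116408

Hook-length formula: f^λ = n! / Π hook(c), product over all cells c of the Young diagram. For λ = (9, 5, 3, 1, 1), n = 19 boxes. Hook lengths by row (left-to-right, top-to-bottom): [13, 10, 9, 7, 6, 4, 3, 2, 1]; [8, 5, 4, 2, 1]; [5, 2, 1]; [2]; [1]. Product of hooks = 7547904000. So f^λ = 19! / 7547904000 = 121645100408832000 / 7547904000 = 16116408.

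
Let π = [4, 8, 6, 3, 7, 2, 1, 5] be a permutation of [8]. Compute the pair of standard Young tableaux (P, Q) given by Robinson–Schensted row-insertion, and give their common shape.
P = [1, 5, 7] / [2, 6] / [3] / [4] / [8];  Q = [1, 2, 5] / [3, 8] / [4] / [6] / [7];  common shape = (3, 2, 1, 1, 1)

Row-insert the values π_1, π_2, … into P one at a time, bumping the leftmost entry strictly greater than the inserted value down to the next row. The recording tableau Q records, in position (i, j), the step at which that cell was added to P.
  Insert 4 (step 1): P = [4];  Q = [1]
  Insert 8 (step 2): P = [4, 8];  Q = [1, 2]
  Insert 6 (step 3): P = [4, 6] / [8];  Q = [1, 2] / [3]
  Insert 3 (step 4): P = [3, 6] / [4] / [8];  Q = [1, 2] / [3] / [4]
  Insert 7 (step 5): P = [3, 6, 7] / [4] / [8];  Q = [1, 2, 5] / [3] / [4]
  Insert 2 (step 6): P = [2, 6, 7] / [3] / [4] / [8];  Q = [1, 2, 5] / [3] / [4] / [6]
  Insert 1 (step 7): P = [1, 6, 7] / [2] / [3] / [4] / [8];  Q = [1, 2, 5] / [3] / [4] / [6] / [7]
  Insert 5 (step 8): P = [1, 5, 7] / [2, 6] / [3] / [4] / [8];  Q = [1, 2, 5] / [3, 8] / [4] / [6] / [7]
Final shape: (3, 2, 1, 1, 1).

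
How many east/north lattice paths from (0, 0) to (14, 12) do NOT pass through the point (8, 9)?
Number of paths = 7615660

Total paths from (0, 0) to (14, 12): C(26, 14) = 9657700. Paths through (8, 9): (paths (0, 0) → (8, 9)) × (paths (8, 9) → (14, 12)) = C(17, 8) · C(9, 6) = 24310 · 84 = 2042040. Avoidance count = 9657700 − 2042040 = 7615660.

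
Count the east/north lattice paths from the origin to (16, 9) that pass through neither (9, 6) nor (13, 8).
Number of paths = 928715

Inclusion–exclusion. Total paths: C(25, 16) = 2042975. Through P₁: C(15, 9)·C(10, 7) = 600600. Through P₂: C(21, 13)·C(4, 3) = 813960. Since P₁ is strictly southwest of P₂, a monotone path through both must visit P₁ then P₂; paths through both = C(15, 9)·C(6, 4)·C(4, 3) = 300300. Avoid both = 2042975 − 600600 − 813960 + 300300 = 928715.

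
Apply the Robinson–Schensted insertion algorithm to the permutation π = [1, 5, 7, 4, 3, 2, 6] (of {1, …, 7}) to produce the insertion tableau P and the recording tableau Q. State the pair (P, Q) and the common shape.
P = [1, 2, 6] / [3, 7] / [4] / [5];  Q = [1, 2, 3] / [4, 7] / [5] / [6];  common shape = (3, 2, 1, 1)

Row-insert the values π_1, π_2, … into P one at a time, bumping the leftmost entry strictly greater than the inserted value down to the next row. The recording tableau Q records, in position (i, j), the step at which that cell was added to P.
  Insert 1 (step 1): P = [1];  Q = [1]
  Insert 5 (step 2): P = [1, 5];  Q = [1, 2]
  Insert 7 (step 3): P = [1, 5, 7];  Q = [1, 2, 3]
  Insert 4 (step 4): P = [1, 4, 7] / [5];  Q = [1, 2, 3] / [4]
  Insert 3 (step 5): P = [1, 3, 7] / [4] / [5];  Q = [1, 2, 3] / [4] / [5]
  Insert 2 (step 6): P = [1, 2, 7] / [3] / [4] / [5];  Q = [1, 2, 3] / [4] / [5] / [6]
  Insert 6 (step 7): P = [1, 2, 6] / [3, 7] / [4] / [5];  Q = [1, 2, 3] / [4, 7] / [5] / [6]
Final shape: (3, 2, 1, 1).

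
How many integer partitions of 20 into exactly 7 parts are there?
p(20, 7 parts) = 82

Partitions of n into exactly k parts are in bijection with partitions of n − k into at most k parts (subtract 1 from each part). So p(20, exactly 7) = p(13, parts ≤ 7). Computing via the recurrence p(m, j) = p(m, j−1) + p(m−j, j) gives 82.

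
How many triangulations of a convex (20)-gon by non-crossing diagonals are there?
C_18 = 477638700

These polygon triangulations are counted by the Catalan number C_n = (1/(n + 1)) · C(2n, n). For n = 18: C_18 = (1/19) · C(36, 18) = 9075135300/19 = 477638700.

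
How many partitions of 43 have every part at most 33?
p(43, parts ≤ 33) = 63164

Use the recurrence p(n, m) = p(n, m−1) + p(n−m, m): either the largest part is < m (count p(n, m−1)) or the largest part is exactly m (remove one copy of m, count p(n−m, m)). With p(0, ·) = 1 this gives p(43, parts ≤ 33) = 63164. (By conjugating Young diagrams, this also counts partitions of 43 into at most 33 parts.)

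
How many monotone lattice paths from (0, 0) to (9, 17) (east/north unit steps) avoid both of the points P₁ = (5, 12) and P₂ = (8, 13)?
Number of paths = 1451172

Inclusion–exclusion. Total paths: C(26, 9) = 3124550. Through P₁: C(17, 5)·C(9, 4) = 779688. Through P₂: C(21, 8)·C(5, 1) = 1017450. Since P₁ is strictly southwest of P₂, a monotone path through both must visit P₁ then P₂; paths through both = C(17, 5)·C(4, 3)·C(5, 1) = 123760. Avoid both = 3124550 − 779688 − 1017450 + 123760 = 1451172.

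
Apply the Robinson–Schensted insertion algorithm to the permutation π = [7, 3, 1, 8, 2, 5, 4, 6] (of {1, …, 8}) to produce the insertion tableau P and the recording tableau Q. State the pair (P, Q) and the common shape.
P = [1, 2, 4, 6] / [3, 5] / [7, 8];  Q = [1, 4, 6, 8] / [2, 5] / [3, 7];  common shape = (4, 2, 2)

Row-insert the values π_1, π_2, … into P one at a time, bumping the leftmost entry strictly greater than the inserted value down to the next row. The recording tableau Q records, in position (i, j), the step at which that cell was added to P.
  Insert 7 (step 1): P = [7];  Q = [1]
  Insert 3 (step 2): P = [3] / [7];  Q = [1] / [2]
  Insert 1 (step 3): P = [1] / [3] / [7];  Q = [1] / [2] / [3]
  Insert 8 (step 4): P = [1, 8] / [3] / [7];  Q = [1, 4] / [2] / [3]
  Insert 2 (step 5): P = [1, 2] / [3, 8] / [7];  Q = [1, 4] / [2, 5] / [3]
  Insert 5 (step 6): P = [1, 2, 5] / [3, 8] / [7];  Q = [1, 4, 6] / [2, 5] / [3]
  Insert 4 (step 7): P = [1, 2, 4] / [3, 5] / [7, 8];  Q = [1, 4, 6] / [2, 5] / [3, 7]
  Insert 6 (step 8): P = [1, 2, 4, 6] / [3, 5] / [7, 8];  Q = [1, 4, 6, 8] / [2, 5] / [3, 7]
Final shape: (4, 2, 2).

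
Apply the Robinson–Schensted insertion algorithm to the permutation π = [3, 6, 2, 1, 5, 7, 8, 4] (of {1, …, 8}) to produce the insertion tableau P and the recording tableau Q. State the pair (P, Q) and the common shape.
P = [1, 4, 7, 8] / [2, 5] / [3, 6];  Q = [1, 2, 6, 7] / [3, 5] / [4, 8];  common shape = (4, 2, 2)

Row-insert the values π_1, π_2, … into P one at a time, bumping the leftmost entry strictly greater than the inserted value down to the next row. The recording tableau Q records, in position (i, j), the step at which that cell was added to P.
  Insert 3 (step 1): P = [3];  Q = [1]
  Insert 6 (step 2): P = [3, 6];  Q = [1, 2]
  Insert 2 (step 3): P = [2, 6] / [3];  Q = [1, 2] / [3]
  Insert 1 (step 4): P = [1, 6] / [2] / [3];  Q = [1, 2] / [3] / [4]
  Insert 5 (step 5): P = [1, 5] / [2, 6] / [3];  Q = [1, 2] / [3, 5] / [4]
  Insert 7 (step 6): P = [1, 5, 7] / [2, 6] / [3];  Q = [1, 2, 6] / [3, 5] / [4]
  Insert 8 (step 7): P = [1, 5, 7, 8] / [2, 6] / [3];  Q = [1, 2, 6, 7] / [3, 5] / [4]
  Insert 4 (step 8): P = [1, 4, 7, 8] / [2, 5] / [3, 6];  Q = [1, 2, 6, 7] / [3, 5] / [4, 8]
Final shape: (4, 2, 2).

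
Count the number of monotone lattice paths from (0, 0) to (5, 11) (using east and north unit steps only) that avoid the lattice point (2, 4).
Number of paths = 2568

Total paths from (0, 0) to (5, 11): C(16, 5) = 4368. Paths through (2, 4): (paths (0, 0) → (2, 4)) × (paths (2, 4) → (5, 11)) = C(6, 2) · C(10, 3) = 15 · 120 = 1800. Avoidance count = 4368 − 1800 = 2568.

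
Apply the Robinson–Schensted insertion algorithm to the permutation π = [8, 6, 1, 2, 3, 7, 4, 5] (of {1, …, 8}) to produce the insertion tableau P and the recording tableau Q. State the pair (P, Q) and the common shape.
P = [1, 2, 3, 4, 5] / [6, 7] / [8];  Q = [1, 4, 5, 6, 8] / [2, 7] / [3];  common shape = (5, 2, 1)

Row-insert the values π_1, π_2, … into P one at a time, bumping the leftmost entry strictly greater than the inserted value down to the next row. The recording tableau Q records, in position (i, j), the step at which that cell was added to P.
  Insert 8 (step 1): P = [8];  Q = [1]
  Insert 6 (step 2): P = [6] / [8];  Q = [1] / [2]
  Insert 1 (step 3): P = [1] / [6] / [8];  Q = [1] / [2] / [3]
  Insert 2 (step 4): P = [1, 2] / [6] / [8];  Q = [1, 4] / [2] / [3]
  Insert 3 (step 5): P = [1, 2, 3] / [6] / [8];  Q = [1, 4, 5] / [2] / [3]
  Insert 7 (step 6): P = [1, 2, 3, 7] / [6] / [8];  Q = [1, 4, 5, 6] / [2] / [3]
  Insert 4 (step 7): P = [1, 2, 3, 4] / [6, 7] / [8];  Q = [1, 4, 5, 6] / [2, 7] / [3]
  Insert 5 (step 8): P = [1, 2, 3, 4, 5] / [6, 7] / [8];  Q = [1, 4, 5, 6, 8] / [2, 7] / [3]
Final shape: (5, 2, 1).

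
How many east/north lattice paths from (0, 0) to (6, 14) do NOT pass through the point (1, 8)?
Number of paths = 34602

Total paths from (0, 0) to (6, 14): C(20, 6) = 38760. Paths through (1, 8): (paths (0, 0) → (1, 8)) × (paths (1, 8) → (6, 14)) = C(9, 1) · C(11, 5) = 9 · 462 = 4158. Avoidance count = 38760 − 4158 = 34602.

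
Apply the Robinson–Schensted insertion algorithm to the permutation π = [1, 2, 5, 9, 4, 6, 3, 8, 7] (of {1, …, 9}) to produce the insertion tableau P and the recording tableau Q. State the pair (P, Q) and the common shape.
P = [1, 2, 3, 6, 7] / [4, 8] / [5, 9];  Q = [1, 2, 3, 4, 8] / [5, 6] / [7, 9];  common shape = (5, 2, 2)

Row-insert the values π_1, π_2, … into P one at a time, bumping the leftmost entry strictly greater than the inserted value down to the next row. The recording tableau Q records, in position (i, j), the step at which that cell was added to P.
  Insert 1 (step 1): P = [1];  Q = [1]
  Insert 2 (step 2): P = [1, 2];  Q = [1, 2]
  Insert 5 (step 3): P = [1, 2, 5];  Q = [1, 2, 3]
  Insert 9 (step 4): P = [1, 2, 5, 9];  Q = [1, 2, 3, 4]
  Insert 4 (step 5): P = [1, 2, 4, 9] / [5];  Q = [1, 2, 3, 4] / [5]
  Insert 6 (step 6): P = [1, 2, 4, 6] / [5, 9];  Q = [1, 2, 3, 4] / [5, 6]
  Insert 3 (step 7): P = [1, 2, 3, 6] / [4, 9] / [5];  Q = [1, 2, 3, 4] / [5, 6] / [7]
  Insert 8 (step 8): P = [1, 2, 3, 6, 8] / [4, 9] / [5];  Q = [1, 2, 3, 4, 8] / [5, 6] / [7]
  Insert 7 (step 9): P = [1, 2, 3, 6, 7] / [4, 8] / [5, 9];  Q = [1, 2, 3, 4, 8] / [5, 6] / [7, 9]
Final shape: (5, 2, 2).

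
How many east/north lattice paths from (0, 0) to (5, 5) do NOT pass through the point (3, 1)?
Number of paths = 192

Total paths from (0, 0) to (5, 5): C(10, 5) = 252. Paths through (3, 1): (paths (0, 0) → (3, 1)) × (paths (3, 1) → (5, 5)) = C(4, 3) · C(6, 2) = 4 · 15 = 60. Avoidance count = 252 − 60 = 192.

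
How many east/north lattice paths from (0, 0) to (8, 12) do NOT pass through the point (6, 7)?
Number of paths = 89934

Total paths from (0, 0) to (8, 12): C(20, 8) = 125970. Paths through (6, 7): (paths (0, 0) → (6, 7)) × (paths (6, 7) → (8, 12)) = C(13, 6) · C(7, 2) = 1716 · 21 = 36036. Avoidance count = 125970 − 36036 = 89934.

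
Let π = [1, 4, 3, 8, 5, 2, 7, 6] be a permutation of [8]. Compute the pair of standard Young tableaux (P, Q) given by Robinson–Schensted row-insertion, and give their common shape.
P = [1, 2, 5, 6] / [3, 7] / [4, 8];  Q = [1, 2, 4, 7] / [3, 5] / [6, 8];  common shape = (4, 2, 2)

Row-insert the values π_1, π_2, … into P one at a time, bumping the leftmost entry strictly greater than the inserted value down to the next row. The recording tableau Q records, in position (i, j), the step at which that cell was added to P.
  Insert 1 (step 1): P = [1];  Q = [1]
  Insert 4 (step 2): P = [1, 4];  Q = [1, 2]
  Insert 3 (step 3): P = [1, 3] / [4];  Q = [1, 2] / [3]
  Insert 8 (step 4): P = [1, 3, 8] / [4];  Q = [1, 2, 4] / [3]
  Insert 5 (step 5): P = [1, 3, 5] / [4, 8];  Q = [1, 2, 4] / [3, 5]
  Insert 2 (step 6): P = [1, 2, 5] / [3, 8] / [4];  Q = [1, 2, 4] / [3, 5] / [6]
  Insert 7 (step 7): P = [1, 2, 5, 7] / [3, 8] / [4];  Q = [1, 2, 4, 7] / [3, 5] / [6]
  Insert 6 (step 8): P = [1, 2, 5, 6] / [3, 7] / [4, 8];  Q = [1, 2, 4, 7] / [3, 5] / [6, 8]
Final shape: (4, 2, 2).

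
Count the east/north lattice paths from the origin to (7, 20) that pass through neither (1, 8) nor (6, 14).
Number of paths = 478740

Inclusion–exclusion. Total paths: C(27, 7) = 888030. Through P₁: C(9, 1)·C(18, 6) = 167076. Through P₂: C(20, 6)·C(7, 1) = 271320. Since P₁ is strictly southwest of P₂, a monotone path through both must visit P₁ then P₂; paths through both = C(9, 1)·C(11, 5)·C(7, 1) = 29106. Avoid both = 888030 − 167076 − 271320 + 29106 = 478740.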